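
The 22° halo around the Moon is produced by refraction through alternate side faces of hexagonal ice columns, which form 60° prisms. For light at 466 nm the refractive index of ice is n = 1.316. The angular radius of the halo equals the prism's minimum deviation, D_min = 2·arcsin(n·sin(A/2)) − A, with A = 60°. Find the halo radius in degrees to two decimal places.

n·sin(A/2) = 1.316 × sin 30° = 1.316 × 0.5000 = 0.6580.
D_min = 2·arcsin(0.6580) − 60° = 2 × 41.148° − 60° = 22.295°.

22.30°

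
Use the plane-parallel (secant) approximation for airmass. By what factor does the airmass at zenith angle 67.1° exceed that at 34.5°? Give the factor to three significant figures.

X(67.1°)/X(34.5°) = sec 67.1° / sec 34.5° = cos 34.5° / cos 67.1° = 0.8241/0.3891 = 2.1179.

2.12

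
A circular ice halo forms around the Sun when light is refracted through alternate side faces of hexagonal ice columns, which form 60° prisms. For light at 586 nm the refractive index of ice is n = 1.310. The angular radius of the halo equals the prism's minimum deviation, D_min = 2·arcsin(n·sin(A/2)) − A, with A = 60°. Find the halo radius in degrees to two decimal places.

21.84°

n·sin(A/2) = 1.310 × sin 30° = 1.310 × 0.5000 = 0.6550.
D_min = 2·arcsin(0.6550) − 60° = 2 × 40.920° − 60° = 21.839°.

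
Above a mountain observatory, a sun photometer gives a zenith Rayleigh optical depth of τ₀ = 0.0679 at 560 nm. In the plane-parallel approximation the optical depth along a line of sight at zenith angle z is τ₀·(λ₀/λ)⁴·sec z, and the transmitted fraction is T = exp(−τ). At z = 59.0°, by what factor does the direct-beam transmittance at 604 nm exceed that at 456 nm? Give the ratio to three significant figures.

Airmass: sec 59.0° = 1.9416.
τ(604 nm) = 0.0679 × (560/604)⁴ × 1.9416 = 0.0679 × 0.7389 × 1.9416 = 0.0974.
τ(456 nm) = 0.0679 × (560/456)⁴ × 1.9416 = 0.0679 × 2.2745 × 1.9416 = 0.2999.
T(604)/T(456) = exp(τ_B − τ_A) = exp(0.2024) = 1.2244.

1.22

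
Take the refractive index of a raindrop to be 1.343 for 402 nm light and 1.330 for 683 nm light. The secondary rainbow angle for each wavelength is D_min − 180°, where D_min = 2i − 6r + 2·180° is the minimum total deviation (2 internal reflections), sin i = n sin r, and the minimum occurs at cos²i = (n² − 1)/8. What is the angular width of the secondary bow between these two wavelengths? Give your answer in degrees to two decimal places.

At 402 nm (n = 1.343): cos²i = 0.10046 → i = 71.522°, r = 44.928°, D_min = 233.478°, rainbow angle = 53.478°.
At 683 nm (n = 1.330): cos²i = 0.09611 → i = 71.940°, r = 45.630°, D_min = 230.101°, rainbow angle = 50.101°.
Angular width = |53.478° − 50.101°| = 3.377°.

3.38°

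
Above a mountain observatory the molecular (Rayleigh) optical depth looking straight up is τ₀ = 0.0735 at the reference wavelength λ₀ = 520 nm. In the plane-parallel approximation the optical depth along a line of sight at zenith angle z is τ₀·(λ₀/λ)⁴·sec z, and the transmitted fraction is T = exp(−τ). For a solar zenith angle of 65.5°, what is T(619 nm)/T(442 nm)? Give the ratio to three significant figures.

Airmass: sec 65.5° = 2.4114.
τ(619 nm) = 0.0735 × (520/619)⁴ × 2.4114 = 0.0735 × 0.4980 × 2.4114 = 0.0883.
τ(442 nm) = 0.0735 × (520/442)⁴ × 2.4114 = 0.0735 × 1.9157 × 2.4114 = 0.3395.
T(619)/T(442) = exp(τ_B − τ_A) = exp(0.2513) = 1.2857.

1.29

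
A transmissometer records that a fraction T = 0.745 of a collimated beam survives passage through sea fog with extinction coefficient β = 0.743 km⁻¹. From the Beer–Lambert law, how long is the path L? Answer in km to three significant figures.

0.396 km

Beer–Lambert: T = exp(−βL) ⇒ L = −ln(T)/β = −ln(0.745)/0.743 = 0.2944/0.743 = 0.3962 km.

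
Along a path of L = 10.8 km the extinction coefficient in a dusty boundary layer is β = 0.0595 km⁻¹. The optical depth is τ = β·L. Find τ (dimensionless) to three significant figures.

τ = β·L = 0.0595 × 10.8 = 0.6426.

0.643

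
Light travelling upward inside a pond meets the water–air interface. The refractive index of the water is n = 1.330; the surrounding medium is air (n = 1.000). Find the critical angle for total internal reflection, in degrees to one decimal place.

sin θ_c = n_air / n = 1.000 / 1.330 = 0.7519.
θ_c = arcsin(0.7519) = 48.75°.

48.8°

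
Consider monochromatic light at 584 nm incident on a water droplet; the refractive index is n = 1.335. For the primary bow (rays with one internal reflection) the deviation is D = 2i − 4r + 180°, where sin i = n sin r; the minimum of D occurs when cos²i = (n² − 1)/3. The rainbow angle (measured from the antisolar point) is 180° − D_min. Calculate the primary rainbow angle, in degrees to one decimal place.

41.8°

cos²i = (1.78222 − 1)/3 = 0.26074; i = arccos(0.51063) = 59.294°.
sin r = sin 59.294°/1.335 = 0.64405; r = 40.094°.
D_min = 2·59.294° − 4·40.094° + 180° = 138.212°.
Rainbow angle = 180° − D_min = 41.788°.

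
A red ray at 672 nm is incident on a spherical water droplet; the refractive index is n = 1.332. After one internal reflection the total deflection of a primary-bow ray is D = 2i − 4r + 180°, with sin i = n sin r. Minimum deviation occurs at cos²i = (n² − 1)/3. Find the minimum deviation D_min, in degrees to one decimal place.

137.8°

cos²i = (1.77422 − 1)/3 = 0.25807; i = arccos(0.50801) = 59.469°.
sin r = sin 59.469°/1.332 = 0.64666; r = 40.290°.
D_min = 2·59.469° − 4·40.290° + 180° = 137.776°.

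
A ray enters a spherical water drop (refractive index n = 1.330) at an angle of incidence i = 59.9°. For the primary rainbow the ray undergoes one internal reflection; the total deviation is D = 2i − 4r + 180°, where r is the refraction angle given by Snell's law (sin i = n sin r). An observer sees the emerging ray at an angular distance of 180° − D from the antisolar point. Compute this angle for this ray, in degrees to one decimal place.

42.5°

sin r = sin 59.9° / 1.330 = 0.8652/1.330 = 0.6505; r = 40.58°.
D = 2·59.9° − 4·40.58° + 180° = 119.80° − 162.31° + 180° = 137.49°.
Angle from antisolar point = 180° − D = 42.51°.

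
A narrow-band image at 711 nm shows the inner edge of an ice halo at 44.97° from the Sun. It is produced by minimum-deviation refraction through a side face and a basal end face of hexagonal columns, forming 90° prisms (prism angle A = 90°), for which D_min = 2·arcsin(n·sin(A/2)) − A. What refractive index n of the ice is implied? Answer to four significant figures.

Rearranging: n = sin((D_min + A)/2) / sin(A/2).
(D_min + A)/2 = (44.97° + 90°)/2 = 67.485°.
n = sin 67.485° / sin 45° = 0.9238 / 0.7071 = 1.3064.

1.306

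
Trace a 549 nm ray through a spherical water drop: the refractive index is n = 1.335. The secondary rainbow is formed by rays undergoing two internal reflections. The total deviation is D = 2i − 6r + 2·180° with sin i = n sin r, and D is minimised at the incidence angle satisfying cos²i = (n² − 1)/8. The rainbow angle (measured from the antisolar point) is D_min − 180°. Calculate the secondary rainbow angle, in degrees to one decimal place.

51.4°

cos²i = (1.78222 − 1)/8 = 0.09778; i = arccos(0.31269) = 71.778°.
sin r = sin 71.778°/1.335 = 0.71150; r = 45.357°.
D_min = 2·71.778° − 6·45.357° + 360° = 231.414°.
Rainbow angle = D_min − 180° = 51.414°.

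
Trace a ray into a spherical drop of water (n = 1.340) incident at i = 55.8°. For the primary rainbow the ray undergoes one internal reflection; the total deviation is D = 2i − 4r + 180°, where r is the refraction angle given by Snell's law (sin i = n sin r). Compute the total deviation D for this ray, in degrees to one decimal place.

139.1°

sin r = sin 55.8° / 1.340 = 0.8271/1.340 = 0.6172; r = 38.11°.
D = 2·55.8° − 4·38.11° + 180° = 111.60° − 152.45° + 180° = 139.15°.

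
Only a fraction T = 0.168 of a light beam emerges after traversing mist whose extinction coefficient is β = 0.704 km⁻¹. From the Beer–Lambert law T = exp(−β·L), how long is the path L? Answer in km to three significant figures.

Beer–Lambert: T = exp(−βL) ⇒ L = −ln(T)/β = −ln(0.168)/0.704 = 1.7838/0.704 = 2.534 km.

2.53 km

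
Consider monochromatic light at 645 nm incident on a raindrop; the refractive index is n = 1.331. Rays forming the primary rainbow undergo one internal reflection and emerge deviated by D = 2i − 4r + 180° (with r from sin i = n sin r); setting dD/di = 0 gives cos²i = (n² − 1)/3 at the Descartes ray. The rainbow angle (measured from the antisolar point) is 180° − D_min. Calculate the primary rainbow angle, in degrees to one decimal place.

42.4°

cos²i = (1.77156 − 1)/3 = 0.25719; i = arccos(0.50714) = 59.527°.
sin r = sin 59.527°/1.331 = 0.64753; r = 40.356°.
D_min = 2·59.527° − 4·40.356° + 180° = 137.630°.
Rainbow angle = 180° − D_min = 42.370°.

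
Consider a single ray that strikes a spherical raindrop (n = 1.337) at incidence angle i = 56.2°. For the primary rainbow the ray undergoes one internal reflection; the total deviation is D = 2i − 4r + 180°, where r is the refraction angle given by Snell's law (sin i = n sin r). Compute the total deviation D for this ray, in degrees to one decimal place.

sin r = sin 56.2° / 1.337 = 0.8310/1.337 = 0.6215; r = 38.43°.
D = 2·56.2° − 4·38.43° + 180° = 112.40° − 153.71° + 180° = 138.69°.

138.7°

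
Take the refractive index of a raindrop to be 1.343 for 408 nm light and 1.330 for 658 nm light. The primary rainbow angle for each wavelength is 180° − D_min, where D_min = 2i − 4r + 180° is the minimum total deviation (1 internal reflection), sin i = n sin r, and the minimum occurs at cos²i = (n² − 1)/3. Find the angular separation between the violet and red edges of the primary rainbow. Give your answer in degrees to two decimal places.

1.87°

At 408 nm (n = 1.343): cos²i = 0.26788 → i = 58.830°, r = 39.577°, D_min = 139.354°, rainbow angle = 40.646°.
At 658 nm (n = 1.330): cos²i = 0.25630 → i = 59.585°, r = 40.422°, D_min = 137.484°, rainbow angle = 42.516°.
Angular width = |40.646° − 42.516°| = 1.871°.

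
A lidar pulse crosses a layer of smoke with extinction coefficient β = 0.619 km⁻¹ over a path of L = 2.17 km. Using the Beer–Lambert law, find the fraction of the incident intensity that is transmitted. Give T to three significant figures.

0.261

τ = β·L = 0.619 × 2.17 = 1.3432.
T = exp(−1.3432) = 0.2610.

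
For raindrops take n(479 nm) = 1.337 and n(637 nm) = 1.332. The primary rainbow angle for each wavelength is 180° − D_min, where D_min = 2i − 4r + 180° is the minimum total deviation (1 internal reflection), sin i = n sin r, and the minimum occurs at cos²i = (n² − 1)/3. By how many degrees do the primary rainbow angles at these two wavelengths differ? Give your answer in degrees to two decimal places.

0.72°

At 479 nm (n = 1.337): cos²i = 0.26252 → i = 59.178°, r = 39.964°, D_min = 138.500°, rainbow angle = 41.500°.
At 637 nm (n = 1.332): cos²i = 0.25807 → i = 59.469°, r = 40.290°, D_min = 137.776°, rainbow angle = 42.224°.
Angular width = |41.500° − 42.224°| = 0.724°.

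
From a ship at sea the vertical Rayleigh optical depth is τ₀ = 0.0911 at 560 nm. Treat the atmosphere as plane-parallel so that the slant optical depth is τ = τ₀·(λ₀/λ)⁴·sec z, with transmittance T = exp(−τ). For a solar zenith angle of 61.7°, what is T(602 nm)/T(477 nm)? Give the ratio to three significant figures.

1.25

Airmass: sec 61.7° = 2.1093.
τ(602 nm) = 0.0911 × (560/602)⁴ × 2.1093 = 0.0911 × 0.7488 × 2.1093 = 0.1439.
τ(477 nm) = 0.0911 × (560/477)⁴ × 2.1093 = 0.0911 × 1.8997 × 2.1093 = 0.3650.
T(602)/T(477) = exp(τ_B − τ_A) = exp(0.2211) = 1.2475.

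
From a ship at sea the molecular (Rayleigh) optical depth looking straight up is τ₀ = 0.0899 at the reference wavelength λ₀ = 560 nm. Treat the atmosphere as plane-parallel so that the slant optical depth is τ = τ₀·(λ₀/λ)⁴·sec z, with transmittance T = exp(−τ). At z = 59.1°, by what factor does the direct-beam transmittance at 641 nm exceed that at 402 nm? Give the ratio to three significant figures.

1.75

Airmass: sec 59.1° = 1.9473.
τ(641 nm) = 0.0899 × (560/641)⁴ × 1.9473 = 0.0899 × 0.5825 × 1.9473 = 0.1020.
τ(402 nm) = 0.0899 × (560/402)⁴ × 1.9473 = 0.0899 × 3.7657 × 1.9473 = 0.6592.
T(641)/T(402) = exp(τ_B − τ_A) = exp(0.5572) = 1.7459.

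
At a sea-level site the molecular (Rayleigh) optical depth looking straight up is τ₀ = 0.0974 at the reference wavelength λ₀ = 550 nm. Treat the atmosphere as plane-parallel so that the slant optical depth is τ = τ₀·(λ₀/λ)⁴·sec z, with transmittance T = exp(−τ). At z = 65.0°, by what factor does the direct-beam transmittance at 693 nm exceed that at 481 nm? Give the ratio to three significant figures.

Airmass: sec 65.0° = 2.3662.
τ(693 nm) = 0.0974 × (550/693)⁴ × 2.3662 = 0.0974 × 0.3968 × 2.3662 = 0.0914.
τ(481 nm) = 0.0974 × (550/481)⁴ × 2.3662 = 0.0974 × 1.7095 × 2.3662 = 0.3940.
T(693)/T(481) = exp(τ_B − τ_A) = exp(0.3025) = 1.3533.

1.35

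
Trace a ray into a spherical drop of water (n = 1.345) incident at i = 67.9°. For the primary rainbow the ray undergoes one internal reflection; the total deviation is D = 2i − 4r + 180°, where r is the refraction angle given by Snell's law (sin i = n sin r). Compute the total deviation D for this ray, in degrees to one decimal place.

sin r = sin 67.9° / 1.345 = 0.9265/1.345 = 0.6889; r = 43.54°.
D = 2·67.9° − 4·43.54° + 180° = 135.80° − 174.16° + 180° = 141.64°.

141.6°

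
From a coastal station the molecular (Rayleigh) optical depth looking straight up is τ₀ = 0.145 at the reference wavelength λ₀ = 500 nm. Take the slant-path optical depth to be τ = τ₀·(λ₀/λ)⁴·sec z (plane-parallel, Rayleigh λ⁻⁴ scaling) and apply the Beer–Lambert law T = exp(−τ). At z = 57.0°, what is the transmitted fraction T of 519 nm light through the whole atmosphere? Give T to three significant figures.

0.795

sec 57.0° = 1.8361.
τ = 0.145 × (500/519)⁴ × 1.8361 = 0.145 × 0.8614 × 1.8361 = 0.2293.
T = exp(−0.2293) = 0.7951.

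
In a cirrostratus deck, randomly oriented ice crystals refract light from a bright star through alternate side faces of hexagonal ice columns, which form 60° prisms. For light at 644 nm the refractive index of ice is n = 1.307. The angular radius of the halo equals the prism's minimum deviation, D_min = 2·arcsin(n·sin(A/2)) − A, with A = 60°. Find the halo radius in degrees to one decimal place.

21.6°

n·sin(A/2) = 1.307 × sin 30° = 1.307 × 0.5000 = 0.6535.
D_min = 2·arcsin(0.6535) − 60° = 2 × 40.806° − 60° = 21.612°.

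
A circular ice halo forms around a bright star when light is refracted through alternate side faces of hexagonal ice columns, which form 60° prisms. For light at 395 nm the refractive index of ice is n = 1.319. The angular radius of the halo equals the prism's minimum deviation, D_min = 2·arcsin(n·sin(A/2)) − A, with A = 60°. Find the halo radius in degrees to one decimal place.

n·sin(A/2) = 1.319 × sin 30° = 1.319 × 0.5000 = 0.6595.
D_min = 2·arcsin(0.6595) − 60° = 2 × 41.262° − 60° = 22.524°.

22.5°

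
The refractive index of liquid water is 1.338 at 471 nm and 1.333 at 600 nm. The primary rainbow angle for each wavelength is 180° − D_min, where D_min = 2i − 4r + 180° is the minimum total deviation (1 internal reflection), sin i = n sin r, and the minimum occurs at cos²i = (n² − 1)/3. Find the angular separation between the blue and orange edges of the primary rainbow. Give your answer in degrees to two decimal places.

At 471 nm (n = 1.338): cos²i = 0.26341 → i = 59.120°, r = 39.899°, D_min = 138.643°, rainbow angle = 41.357°.
At 600 nm (n = 1.333): cos²i = 0.25896 → i = 59.410°, r = 40.225°, D_min = 137.922°, rainbow angle = 42.078°.
Angular width = |41.357° − 42.078°| = 0.722°.

0.72°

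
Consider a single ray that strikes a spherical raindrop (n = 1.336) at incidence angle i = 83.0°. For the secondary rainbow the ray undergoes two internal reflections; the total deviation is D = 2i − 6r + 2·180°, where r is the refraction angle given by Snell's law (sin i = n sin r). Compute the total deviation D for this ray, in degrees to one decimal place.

238.1°

sin r = sin 83.0° / 1.336 = 0.9925/1.336 = 0.7429; r = 47.98°.
D = 2·83.0° − 6·47.98° + 2·180° = 166.00° − 287.89° + 360° = 238.11°.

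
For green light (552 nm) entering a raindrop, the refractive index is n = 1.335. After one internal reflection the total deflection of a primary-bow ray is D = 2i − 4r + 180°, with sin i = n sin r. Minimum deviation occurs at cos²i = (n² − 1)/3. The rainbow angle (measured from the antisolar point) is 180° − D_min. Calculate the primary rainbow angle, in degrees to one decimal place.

41.8°

cos²i = (1.78222 − 1)/3 = 0.26074; i = arccos(0.51063) = 59.294°.
sin r = sin 59.294°/1.335 = 0.64405; r = 40.094°.
D_min = 2·59.294° − 4·40.094° + 180° = 138.212°.
Rainbow angle = 180° − D_min = 41.788°.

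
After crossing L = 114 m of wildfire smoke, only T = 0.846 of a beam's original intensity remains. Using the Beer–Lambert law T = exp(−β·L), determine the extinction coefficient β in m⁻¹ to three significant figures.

Beer–Lambert: T = exp(−βL) ⇒ β = −ln(T)/L = −ln(0.846)/114 = 0.1672/114 = 0.001467 m⁻¹.

0.00147 m⁻¹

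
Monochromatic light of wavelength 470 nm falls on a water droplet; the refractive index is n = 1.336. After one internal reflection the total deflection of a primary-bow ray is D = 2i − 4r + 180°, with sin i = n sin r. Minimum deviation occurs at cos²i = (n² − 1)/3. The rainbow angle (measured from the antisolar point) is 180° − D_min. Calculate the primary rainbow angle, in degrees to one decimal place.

cos²i = (1.78490 − 1)/3 = 0.26163; i = arccos(0.51150) = 59.236°.
sin r = sin 59.236°/1.336 = 0.64318; r = 40.029°.
D_min = 2·59.236° − 4·40.029° + 180° = 138.356°.
Rainbow angle = 180° − D_min = 41.644°.

41.6°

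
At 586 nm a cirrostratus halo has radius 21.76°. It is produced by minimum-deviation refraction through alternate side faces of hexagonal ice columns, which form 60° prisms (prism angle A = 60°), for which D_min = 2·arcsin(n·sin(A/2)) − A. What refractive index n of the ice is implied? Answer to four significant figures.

Rearranging: n = sin((D_min + A)/2) / sin(A/2).
(D_min + A)/2 = (21.76° + 60°)/2 = 40.880°.
n = sin 40.880° / sin 30° = 0.6545 / 0.5000 = 1.3090.

1.309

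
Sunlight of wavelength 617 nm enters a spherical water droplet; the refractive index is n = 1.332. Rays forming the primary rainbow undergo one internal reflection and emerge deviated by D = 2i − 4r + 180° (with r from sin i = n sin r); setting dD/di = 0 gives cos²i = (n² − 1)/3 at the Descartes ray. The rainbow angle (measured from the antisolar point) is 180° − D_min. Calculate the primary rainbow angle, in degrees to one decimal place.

42.2°

cos²i = (1.77422 − 1)/3 = 0.25807; i = arccos(0.50801) = 59.469°.
sin r = sin 59.469°/1.332 = 0.64666; r = 40.290°.
D_min = 2·59.469° − 4·40.290° + 180° = 137.776°.
Rainbow angle = 180° − D_min = 42.224°.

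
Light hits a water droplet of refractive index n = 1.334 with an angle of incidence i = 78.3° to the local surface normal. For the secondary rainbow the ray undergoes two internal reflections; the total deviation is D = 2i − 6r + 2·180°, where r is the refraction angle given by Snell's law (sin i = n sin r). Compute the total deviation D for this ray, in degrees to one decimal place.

233.2°

sin r = sin 78.3° / 1.334 = 0.9792/1.334 = 0.7341; r = 47.23°.
D = 2·78.3° − 6·47.23° + 2·180° = 156.60° − 283.36° + 360° = 233.24°.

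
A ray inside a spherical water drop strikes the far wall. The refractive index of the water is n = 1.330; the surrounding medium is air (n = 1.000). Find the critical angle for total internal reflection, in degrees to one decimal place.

sin θ_c = n_air / n = 1.000 / 1.330 = 0.7519.
θ_c = arcsin(0.7519) = 48.75°.

48.8°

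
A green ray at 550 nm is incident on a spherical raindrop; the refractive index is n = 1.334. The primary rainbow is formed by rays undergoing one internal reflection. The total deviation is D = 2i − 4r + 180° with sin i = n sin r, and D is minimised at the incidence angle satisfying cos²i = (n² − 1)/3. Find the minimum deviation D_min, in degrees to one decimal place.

cos²i = (1.77956 − 1)/3 = 0.25985; i = arccos(0.50976) = 59.352°.
sin r = sin 59.352°/1.334 = 0.64492; r = 40.159°.
D_min = 2·59.352° − 4·40.159° + 180° = 138.067°.

138.1°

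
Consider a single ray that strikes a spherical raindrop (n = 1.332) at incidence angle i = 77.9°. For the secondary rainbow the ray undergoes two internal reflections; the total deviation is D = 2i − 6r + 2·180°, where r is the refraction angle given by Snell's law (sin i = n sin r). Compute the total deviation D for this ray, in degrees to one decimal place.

232.4°

sin r = sin 77.9° / 1.332 = 0.9778/1.332 = 0.7341; r = 47.23°.
D = 2·77.9° − 6·47.23° + 2·180° = 155.80° − 283.37° + 360° = 232.43°.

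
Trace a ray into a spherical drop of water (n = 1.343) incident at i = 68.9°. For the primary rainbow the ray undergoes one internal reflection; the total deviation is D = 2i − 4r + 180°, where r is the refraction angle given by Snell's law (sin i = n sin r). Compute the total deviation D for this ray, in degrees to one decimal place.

141.8°

sin r = sin 68.9° / 1.343 = 0.9330/1.343 = 0.6947; r = 44.00°.
D = 2·68.9° − 4·44.00° + 180° = 137.80° − 176.01° + 180° = 141.79°.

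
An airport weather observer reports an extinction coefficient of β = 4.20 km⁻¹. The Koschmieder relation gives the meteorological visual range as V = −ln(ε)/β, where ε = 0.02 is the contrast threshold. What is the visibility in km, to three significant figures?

0.931 km

V = −ln(0.02) / 4.20 = 3.912 / 4.20 = 0.9314 km.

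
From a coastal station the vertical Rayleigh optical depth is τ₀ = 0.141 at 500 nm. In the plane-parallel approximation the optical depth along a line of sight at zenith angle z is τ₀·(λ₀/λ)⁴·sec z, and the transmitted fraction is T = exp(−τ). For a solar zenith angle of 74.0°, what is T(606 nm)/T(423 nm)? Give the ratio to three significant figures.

Airmass: sec 74.0° = 3.6280.
τ(606 nm) = 0.141 × (500/606)⁴ × 3.6280 = 0.141 × 0.4634 × 3.6280 = 0.2371.
τ(423 nm) = 0.141 × (500/423)⁴ × 3.6280 = 0.141 × 1.9522 × 3.6280 = 0.9986.
T(606)/T(423) = exp(τ_B − τ_A) = exp(0.7616) = 2.1416.

2.14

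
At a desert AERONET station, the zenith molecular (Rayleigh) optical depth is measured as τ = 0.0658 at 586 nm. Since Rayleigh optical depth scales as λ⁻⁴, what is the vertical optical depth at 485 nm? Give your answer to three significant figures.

0.140

τ(485 nm) = τ(586 nm) × (586/485)⁴ = 0.0658 × (1.2082)⁴ = 0.0658 × 2.1312 = 0.1402.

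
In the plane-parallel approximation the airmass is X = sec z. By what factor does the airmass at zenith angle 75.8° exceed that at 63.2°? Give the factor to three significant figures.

X(75.8°)/X(63.2°) = sec 75.8° / sec 63.2° = cos 63.2° / cos 75.8° = 0.4509/0.2453 = 1.8380.

1.84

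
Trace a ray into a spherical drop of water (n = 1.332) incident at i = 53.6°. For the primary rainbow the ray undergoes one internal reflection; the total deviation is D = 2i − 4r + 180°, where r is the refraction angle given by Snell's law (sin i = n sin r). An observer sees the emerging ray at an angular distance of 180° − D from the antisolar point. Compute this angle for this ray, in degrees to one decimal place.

41.5°

sin r = sin 53.6° / 1.332 = 0.8049/1.332 = 0.6043; r = 37.18°.
D = 2·53.6° − 4·37.18° + 180° = 107.20° − 148.71° + 180° = 138.49°.
Angle from antisolar point = 180° − D = 41.51°.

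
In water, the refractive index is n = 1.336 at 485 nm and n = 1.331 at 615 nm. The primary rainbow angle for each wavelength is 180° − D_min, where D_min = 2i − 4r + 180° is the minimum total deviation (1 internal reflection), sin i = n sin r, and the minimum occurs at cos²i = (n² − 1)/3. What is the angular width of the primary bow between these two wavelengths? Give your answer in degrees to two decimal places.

0.73°

At 485 nm (n = 1.336): cos²i = 0.26163 → i = 59.236°, r = 40.029°, D_min = 138.356°, rainbow angle = 41.644°.
At 615 nm (n = 1.331): cos²i = 0.25719 → i = 59.527°, r = 40.356°, D_min = 137.630°, rainbow angle = 42.370°.
Angular width = |41.644° − 42.370°| = 0.726°.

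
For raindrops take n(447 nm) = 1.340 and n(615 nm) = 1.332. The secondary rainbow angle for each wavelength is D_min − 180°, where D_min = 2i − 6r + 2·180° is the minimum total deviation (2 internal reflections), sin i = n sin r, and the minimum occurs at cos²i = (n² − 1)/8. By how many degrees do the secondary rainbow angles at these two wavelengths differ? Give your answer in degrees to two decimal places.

At 447 nm (n = 1.340): cos²i = 0.09945 → i = 71.618°, r = 45.088°, D_min = 232.709°, rainbow angle = 52.709°.
At 615 nm (n = 1.332): cos²i = 0.09678 → i = 71.875°, r = 45.520°, D_min = 230.628°, rainbow angle = 50.628°.
Angular width = |52.709° − 50.628°| = 2.080°.

2.08°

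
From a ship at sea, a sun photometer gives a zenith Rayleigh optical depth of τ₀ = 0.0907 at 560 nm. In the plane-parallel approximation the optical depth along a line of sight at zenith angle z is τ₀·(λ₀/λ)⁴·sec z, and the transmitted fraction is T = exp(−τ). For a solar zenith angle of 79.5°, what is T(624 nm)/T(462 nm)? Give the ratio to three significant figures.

2.12

Airmass: sec 79.5° = 5.4874.
τ(624 nm) = 0.0907 × (560/624)⁴ × 5.4874 = 0.0907 × 0.6487 × 5.4874 = 0.3228.
τ(462 nm) = 0.0907 × (560/462)⁴ × 5.4874 = 0.0907 × 2.1587 × 5.4874 = 1.0744.
T(624)/T(462) = exp(τ_B − τ_A) = exp(0.7515) = 2.1203.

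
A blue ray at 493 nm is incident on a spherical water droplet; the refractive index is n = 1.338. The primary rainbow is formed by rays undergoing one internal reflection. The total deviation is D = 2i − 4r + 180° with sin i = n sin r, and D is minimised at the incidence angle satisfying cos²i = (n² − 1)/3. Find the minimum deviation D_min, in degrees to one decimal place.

cos²i = (1.79024 − 1)/3 = 0.26341; i = arccos(0.51324) = 59.120°.
sin r = sin 59.120°/1.338 = 0.64144; r = 39.899°.
D_min = 2·59.120° − 4·39.899° + 180° = 138.643°.

138.6°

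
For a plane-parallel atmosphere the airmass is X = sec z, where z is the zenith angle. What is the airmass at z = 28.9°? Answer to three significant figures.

1.14

X = sec z = 1/cos 28.9° = 1/0.8755 = 1.1423.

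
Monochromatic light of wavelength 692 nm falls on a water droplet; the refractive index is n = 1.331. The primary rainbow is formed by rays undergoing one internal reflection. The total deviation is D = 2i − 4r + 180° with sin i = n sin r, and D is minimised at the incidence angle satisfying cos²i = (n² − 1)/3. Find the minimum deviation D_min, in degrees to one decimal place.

137.6°

cos²i = (1.77156 − 1)/3 = 0.25719; i = arccos(0.50714) = 59.527°.
sin r = sin 59.527°/1.331 = 0.64753; r = 40.356°.
D_min = 2·59.527° − 4·40.356° + 180° = 137.630°.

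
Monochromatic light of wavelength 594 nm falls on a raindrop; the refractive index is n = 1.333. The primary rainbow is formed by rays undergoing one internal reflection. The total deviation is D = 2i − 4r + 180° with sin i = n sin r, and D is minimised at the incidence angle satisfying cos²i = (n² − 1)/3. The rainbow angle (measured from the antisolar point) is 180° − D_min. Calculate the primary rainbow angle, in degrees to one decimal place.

cos²i = (1.77689 − 1)/3 = 0.25896; i = arccos(0.50888) = 59.410°.
sin r = sin 59.410°/1.333 = 0.64579; r = 40.225°.
D_min = 2·59.410° − 4·40.225° + 180° = 137.922°.
Rainbow angle = 180° − D_min = 42.078°.

42.1°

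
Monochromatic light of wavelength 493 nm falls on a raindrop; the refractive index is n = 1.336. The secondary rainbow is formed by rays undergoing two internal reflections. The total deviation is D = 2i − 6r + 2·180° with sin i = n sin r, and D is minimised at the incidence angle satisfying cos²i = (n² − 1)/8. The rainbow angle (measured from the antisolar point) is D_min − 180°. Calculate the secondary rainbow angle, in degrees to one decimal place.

51.7°

cos²i = (1.78490 − 1)/8 = 0.09811; i = arccos(0.31323) = 71.746°.
sin r = sin 71.746°/1.336 = 0.71084; r = 45.303°.
D_min = 2·71.746° − 6·45.303° + 360° = 231.674°.
Rainbow angle = D_min − 180° = 51.674°.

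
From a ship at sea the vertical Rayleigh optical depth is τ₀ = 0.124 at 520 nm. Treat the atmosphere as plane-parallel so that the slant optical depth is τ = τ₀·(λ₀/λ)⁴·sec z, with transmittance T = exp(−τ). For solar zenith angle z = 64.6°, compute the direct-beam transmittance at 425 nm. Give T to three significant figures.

0.523

sec 64.6° = 2.3314.
τ = 0.124 × (520/425)⁴ × 2.3314 = 0.124 × 2.2411 × 2.3314 = 0.6479.
T = exp(−0.6479) = 0.5232.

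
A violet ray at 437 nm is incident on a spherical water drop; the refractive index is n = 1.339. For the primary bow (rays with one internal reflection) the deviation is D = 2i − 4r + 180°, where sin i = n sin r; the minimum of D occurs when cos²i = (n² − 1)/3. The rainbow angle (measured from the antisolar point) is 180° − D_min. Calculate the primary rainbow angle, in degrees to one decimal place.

cos²i = (1.79292 − 1)/3 = 0.26431; i = arccos(0.51411) = 59.062°.
sin r = sin 59.062°/1.339 = 0.64057; r = 39.834°.
D_min = 2·59.062° − 4·39.834° + 180° = 138.786°.
Rainbow angle = 180° − D_min = 41.214°.

41.2°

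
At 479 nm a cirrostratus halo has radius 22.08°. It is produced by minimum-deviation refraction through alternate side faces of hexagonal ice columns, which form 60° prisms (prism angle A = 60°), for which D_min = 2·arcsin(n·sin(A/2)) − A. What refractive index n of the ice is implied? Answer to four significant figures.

1.313

Rearranging: n = sin((D_min + A)/2) / sin(A/2).
(D_min + A)/2 = (22.08° + 60°)/2 = 41.040°.
n = sin 41.040° / sin 30° = 0.6566 / 0.5000 = 1.3132.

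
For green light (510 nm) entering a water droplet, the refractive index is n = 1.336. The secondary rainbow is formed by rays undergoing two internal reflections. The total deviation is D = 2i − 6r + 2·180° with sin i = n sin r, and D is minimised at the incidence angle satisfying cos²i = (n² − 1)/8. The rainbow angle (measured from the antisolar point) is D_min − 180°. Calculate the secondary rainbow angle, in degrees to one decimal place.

cos²i = (1.78490 − 1)/8 = 0.09811; i = arccos(0.31323) = 71.746°.
sin r = sin 71.746°/1.336 = 0.71084; r = 45.303°.
D_min = 2·71.746° − 6·45.303° + 360° = 231.674°.
Rainbow angle = D_min − 180° = 51.674°.

51.7°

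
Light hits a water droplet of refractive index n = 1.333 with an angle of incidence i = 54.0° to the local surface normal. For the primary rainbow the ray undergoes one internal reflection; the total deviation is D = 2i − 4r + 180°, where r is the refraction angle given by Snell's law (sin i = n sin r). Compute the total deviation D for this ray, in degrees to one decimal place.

sin r = sin 54.0° / 1.333 = 0.8090/1.333 = 0.6069; r = 37.37°.
D = 2·54.0° − 4·37.37° + 180° = 108.00° − 149.47° + 180° = 138.53°.

138.5°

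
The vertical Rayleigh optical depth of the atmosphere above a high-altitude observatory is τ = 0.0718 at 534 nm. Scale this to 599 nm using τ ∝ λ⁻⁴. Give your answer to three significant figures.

0.0454

τ(599 nm) = τ(534 nm) × (534/599)⁴ = 0.0718 × (0.8915)⁴ = 0.0718 × 0.6316 = 0.0454.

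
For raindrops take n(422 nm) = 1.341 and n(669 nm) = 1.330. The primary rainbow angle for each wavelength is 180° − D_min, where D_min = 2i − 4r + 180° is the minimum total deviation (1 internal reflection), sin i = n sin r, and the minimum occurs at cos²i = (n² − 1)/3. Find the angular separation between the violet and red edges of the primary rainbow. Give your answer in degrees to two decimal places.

1.59°

At 422 nm (n = 1.341): cos²i = 0.26609 → i = 58.946°, r = 39.705°, D_min = 139.071°, rainbow angle = 40.929°.
At 669 nm (n = 1.330): cos²i = 0.25630 → i = 59.585°, r = 40.422°, D_min = 137.484°, rainbow angle = 42.516°.
Angular width = |40.929° − 42.516°| = 1.588°.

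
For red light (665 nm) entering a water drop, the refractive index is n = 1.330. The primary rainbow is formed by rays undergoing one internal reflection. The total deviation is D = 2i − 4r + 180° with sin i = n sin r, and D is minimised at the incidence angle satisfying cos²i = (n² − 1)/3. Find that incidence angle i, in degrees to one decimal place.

59.6°

cos²i = (1.330² − 1)/3 = (1.76890 − 1)/3 = 0.25630.
cos i = 0.50626, so i = 59.585°.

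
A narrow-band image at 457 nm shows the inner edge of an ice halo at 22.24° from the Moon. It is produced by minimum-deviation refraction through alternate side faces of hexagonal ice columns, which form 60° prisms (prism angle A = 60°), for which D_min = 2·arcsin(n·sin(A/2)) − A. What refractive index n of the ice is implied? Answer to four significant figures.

Rearranging: n = sin((D_min + A)/2) / sin(A/2).
(D_min + A)/2 = (22.24° + 60°)/2 = 41.120°.
n = sin 41.120° / sin 30° = 0.6576 / 0.5000 = 1.3153.

1.315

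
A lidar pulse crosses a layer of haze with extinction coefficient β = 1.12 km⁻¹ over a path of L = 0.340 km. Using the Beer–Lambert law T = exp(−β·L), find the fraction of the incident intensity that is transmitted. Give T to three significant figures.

τ = β·L = 1.12 × 0.340 = 0.3808.
T = exp(−0.3808) = 0.6833.

0.683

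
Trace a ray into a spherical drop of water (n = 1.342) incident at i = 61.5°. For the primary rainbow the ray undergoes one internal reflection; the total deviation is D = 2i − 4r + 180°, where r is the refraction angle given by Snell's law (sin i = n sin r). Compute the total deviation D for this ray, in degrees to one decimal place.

sin r = sin 61.5° / 1.342 = 0.8788/1.342 = 0.6549; r = 40.91°.
D = 2·61.5° − 4·40.91° + 180° = 123.00° − 163.64° + 180° = 139.36°.

139.4°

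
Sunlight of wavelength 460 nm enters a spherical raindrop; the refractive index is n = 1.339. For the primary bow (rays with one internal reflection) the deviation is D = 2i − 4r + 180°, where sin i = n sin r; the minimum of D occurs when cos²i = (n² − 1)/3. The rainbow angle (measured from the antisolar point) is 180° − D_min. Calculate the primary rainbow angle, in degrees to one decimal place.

cos²i = (1.79292 − 1)/3 = 0.26431; i = arccos(0.51411) = 59.062°.
sin r = sin 59.062°/1.339 = 0.64057; r = 39.834°.
D_min = 2·59.062° − 4·39.834° + 180° = 138.786°.
Rainbow angle = 180° − D_min = 41.214°.

41.2°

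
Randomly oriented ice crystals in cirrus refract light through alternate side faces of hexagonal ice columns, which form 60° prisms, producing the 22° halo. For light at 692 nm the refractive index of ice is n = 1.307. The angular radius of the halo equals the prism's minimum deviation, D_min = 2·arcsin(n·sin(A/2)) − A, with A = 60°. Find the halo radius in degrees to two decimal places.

21.61°

n·sin(A/2) = 1.307 × sin 30° = 1.307 × 0.5000 = 0.6535.
D_min = 2·arcsin(0.6535) − 60° = 2 × 40.806° − 60° = 21.612°.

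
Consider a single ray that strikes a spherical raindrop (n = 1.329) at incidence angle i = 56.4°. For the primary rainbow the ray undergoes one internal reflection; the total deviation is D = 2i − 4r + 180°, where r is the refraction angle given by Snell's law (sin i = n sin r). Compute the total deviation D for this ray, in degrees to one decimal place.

137.6°

sin r = sin 56.4° / 1.329 = 0.8329/1.329 = 0.6267; r = 38.81°.
D = 2·56.4° − 4·38.81° + 180° = 112.80° − 155.24° + 180° = 137.56°.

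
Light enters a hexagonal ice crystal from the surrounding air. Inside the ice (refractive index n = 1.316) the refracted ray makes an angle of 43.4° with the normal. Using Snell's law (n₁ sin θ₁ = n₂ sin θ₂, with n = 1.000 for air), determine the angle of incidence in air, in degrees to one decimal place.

64.7°

Snell: sin θ_i = n · sin θ_r = 1.316 × sin 43.4° = 1.316 × 0.6871 = 0.9042.
θ_i = arcsin(0.9042) = 64.72°.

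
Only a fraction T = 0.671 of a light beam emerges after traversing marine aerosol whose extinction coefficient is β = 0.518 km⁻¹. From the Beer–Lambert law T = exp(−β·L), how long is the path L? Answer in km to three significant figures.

0.770 km

Beer–Lambert: T = exp(−βL) ⇒ L = −ln(T)/β = −ln(0.671)/0.518 = 0.3990/0.518 = 0.7702 km.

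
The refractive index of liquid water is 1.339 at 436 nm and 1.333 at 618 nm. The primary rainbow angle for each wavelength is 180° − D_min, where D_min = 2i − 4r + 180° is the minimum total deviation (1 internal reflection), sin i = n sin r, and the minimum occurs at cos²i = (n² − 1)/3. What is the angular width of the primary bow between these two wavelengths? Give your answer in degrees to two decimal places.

0.86°

At 436 nm (n = 1.339): cos²i = 0.26431 → i = 59.062°, r = 39.834°, D_min = 138.786°, rainbow angle = 41.214°.
At 618 nm (n = 1.333): cos²i = 0.25896 → i = 59.410°, r = 40.225°, D_min = 137.922°, rainbow angle = 42.078°.
Angular width = |41.214° − 42.078°| = 0.865°.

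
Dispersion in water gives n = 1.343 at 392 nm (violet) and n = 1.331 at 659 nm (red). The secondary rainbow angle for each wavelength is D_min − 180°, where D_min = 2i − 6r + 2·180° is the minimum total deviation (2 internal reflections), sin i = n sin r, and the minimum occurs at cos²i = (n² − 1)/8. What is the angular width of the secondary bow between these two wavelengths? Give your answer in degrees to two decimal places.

3.11°

At 392 nm (n = 1.343): cos²i = 0.10046 → i = 71.522°, r = 44.928°, D_min = 233.478°, rainbow angle = 53.478°.
At 659 nm (n = 1.331): cos²i = 0.09645 → i = 71.907°, r = 45.575°, D_min = 230.365°, rainbow angle = 50.365°.
Angular width = |53.478° − 50.365°| = 3.113°.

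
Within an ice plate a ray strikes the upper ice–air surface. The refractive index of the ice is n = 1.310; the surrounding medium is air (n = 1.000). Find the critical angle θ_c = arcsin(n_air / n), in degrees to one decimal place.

sin θ_c = n_air / n = 1.000 / 1.310 = 0.7634.
θ_c = arcsin(0.7634) = 49.76°.

49.8°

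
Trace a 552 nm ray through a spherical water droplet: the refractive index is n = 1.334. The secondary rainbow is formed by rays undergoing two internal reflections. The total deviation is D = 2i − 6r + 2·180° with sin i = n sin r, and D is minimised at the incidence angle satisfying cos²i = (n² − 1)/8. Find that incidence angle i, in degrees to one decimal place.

cos²i = (1.334² − 1)/8 = (1.77956 − 1)/8 = 0.09744.
cos i = 0.31216, so i = 71.810°.

71.8°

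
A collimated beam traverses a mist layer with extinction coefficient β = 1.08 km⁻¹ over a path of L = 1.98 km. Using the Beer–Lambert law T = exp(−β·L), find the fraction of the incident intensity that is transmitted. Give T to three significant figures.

0.118

τ = β·L = 1.08 × 1.98 = 2.1384.
T = exp(−2.1384) = 0.1178.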